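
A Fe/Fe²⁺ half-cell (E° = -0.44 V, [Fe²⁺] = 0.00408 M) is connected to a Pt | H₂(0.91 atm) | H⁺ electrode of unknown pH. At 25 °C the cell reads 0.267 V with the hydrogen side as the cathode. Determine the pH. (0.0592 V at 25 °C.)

pH = 4.14

E°_cell = 0.44 V and n = 2.
log Q = n(E° − E)/0.0592 = 2×(0.44 − 0.267)/0.0592 = 5.845.
With Q = [Fe²⁺]·P(H₂) / [H⁺]^2, solving for [H⁺] gives log[H⁺] = -4.137, so pH = 4.14.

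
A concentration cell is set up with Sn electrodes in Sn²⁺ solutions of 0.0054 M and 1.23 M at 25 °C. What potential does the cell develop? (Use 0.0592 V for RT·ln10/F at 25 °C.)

Both half-cells are Sn²⁺/Sn, so E°_cell = 0. The concentrated side is the cathode; the cell reaction moves Sn²⁺ from high to low concentration with n = 2.
Q = [Sn²⁺]_dilute/[Sn²⁺]_conc = 0.0054/1.23 = 0.00439.
E = 0 − (0.0592/2) log Q = −(0.0592/2)(-2.358) = 0.0698 V.

0.070 V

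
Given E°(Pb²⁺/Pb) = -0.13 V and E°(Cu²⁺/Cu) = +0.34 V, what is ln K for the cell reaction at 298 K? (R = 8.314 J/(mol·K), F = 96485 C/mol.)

ln K = 36.6

E°_cell = +0.34 − (-0.13) = 0.47 V, with n = 2 electrons transferred.
At equilibrium E = 0, so the Nernst equation gives ln K = nFE°/RT = (2)(96485)(0.47)/((8.314)(298)) = 36.61.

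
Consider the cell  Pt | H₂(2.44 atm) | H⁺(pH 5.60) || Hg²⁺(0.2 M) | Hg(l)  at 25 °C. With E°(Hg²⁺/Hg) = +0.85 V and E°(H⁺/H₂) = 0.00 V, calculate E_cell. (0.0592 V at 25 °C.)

The Hg²⁺/Hg couple is the cathode, so E°_cell = 0.85 V; n = 2.
[H⁺] = 10^(−5.60) = 2.5 × 10^-6 M, and Q = [H⁺]^2 / ([Hg²⁺]·P(H₂)) = 1.29 × 10^-11.
E = E° − (0.0592/2) log Q = 0.85 − (0.0592/2)(-10.888) = 1.172 V.

1.17 V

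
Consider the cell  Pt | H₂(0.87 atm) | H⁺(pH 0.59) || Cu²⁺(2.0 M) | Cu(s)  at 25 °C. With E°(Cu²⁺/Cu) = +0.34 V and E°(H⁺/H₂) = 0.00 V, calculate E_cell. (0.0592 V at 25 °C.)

0.38 V

The Cu²⁺/Cu couple is the cathode, so E°_cell = 0.34 V; n = 2.
[H⁺] = 10^(−0.59) = 0.26 M, and Q = [H⁺]^2 / ([Cu²⁺]·P(H₂)) = 0.0380.
E = E° − (0.0592/2) log Q = 0.34 − (0.0592/2)(-1.421) = 0.382 V.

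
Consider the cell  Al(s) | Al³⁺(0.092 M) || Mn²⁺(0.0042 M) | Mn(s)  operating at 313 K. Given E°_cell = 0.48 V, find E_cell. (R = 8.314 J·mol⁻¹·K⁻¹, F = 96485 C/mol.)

0.428 V

Balancing electrons gives n = 6; the reaction quotient is Q = [Al³⁺]^2/[Mn²⁺]^3 = 1.14 × 10^5.
E = E° − (RT/nF) ln Q = 0.48 − (8.314×313)/(6×96485) × (11.646) = 0.480 − 0.052 = 0.428 V.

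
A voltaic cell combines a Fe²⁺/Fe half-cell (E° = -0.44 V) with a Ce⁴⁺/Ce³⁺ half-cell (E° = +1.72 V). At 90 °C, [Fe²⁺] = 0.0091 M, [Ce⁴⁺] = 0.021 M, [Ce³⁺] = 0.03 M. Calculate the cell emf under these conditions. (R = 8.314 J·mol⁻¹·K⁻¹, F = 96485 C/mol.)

The Ce⁴⁺/Ce³⁺ couple has the higher reduction potential and acts as the cathode, so E°_cell = +1.72 − (-0.44) = 2.16 V.
Balancing electrons gives n = 2; the reaction quotient is Q = [Fe²⁺]·[Ce³⁺]^2/[Ce⁴⁺]^2 = 0.0186.
E = E° − (RT/nF) ln Q = 2.16 − (8.314×363)/(2×96485) × (-3.986) = 2.160 + 0.062 = 2.222 V.

2.22 V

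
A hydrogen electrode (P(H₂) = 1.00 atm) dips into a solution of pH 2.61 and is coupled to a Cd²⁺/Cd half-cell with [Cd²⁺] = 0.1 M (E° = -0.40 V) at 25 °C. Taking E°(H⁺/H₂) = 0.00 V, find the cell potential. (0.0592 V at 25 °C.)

0.28 V

The hydrogen couple is the cathode, so E°_cell = 0.40 V; n = 2.
[H⁺] = 10^(−2.61) = 0.0025 M, and Q = [Cd²⁺]·P(H₂) / [H⁺]^2 = 1.66 × 10^4.
E = E° − (0.0592/2) log Q = 0.40 − (0.0592/2)(4.220) = 0.275 V.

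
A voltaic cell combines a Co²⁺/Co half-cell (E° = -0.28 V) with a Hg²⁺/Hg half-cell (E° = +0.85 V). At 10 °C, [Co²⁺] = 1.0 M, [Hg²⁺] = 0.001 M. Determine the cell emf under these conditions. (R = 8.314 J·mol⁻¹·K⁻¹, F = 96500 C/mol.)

1.05 V

The Hg²⁺/Hg couple has the higher reduction potential and acts as the cathode, so E°_cell = +0.85 − (-0.28) = 1.13 V.
Balancing electrons gives n = 2; the reaction quotient is Q = [Co²⁺]/[Hg²⁺] = 1000.
E = E° − (RT/nF) ln Q = 1.13 − (8.314×283)/(2×96500) × (6.908) = 1.130 − 0.084 = 1.046 V.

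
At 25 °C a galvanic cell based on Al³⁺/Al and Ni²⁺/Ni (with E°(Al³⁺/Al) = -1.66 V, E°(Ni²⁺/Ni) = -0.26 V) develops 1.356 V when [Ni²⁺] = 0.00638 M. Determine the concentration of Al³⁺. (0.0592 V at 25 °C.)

0.086 M

From the Nernst equation, log Q = n(E° − E)/0.0592 = 6(1.40 − 1.356)/0.0592 = 4.459, so Q = 2.88 × 10^4.
With Q = [Al³⁺]^2/[Ni²⁺]^3 and the known concentrations, [Al³⁺]^2 in the numerator gives [Al³⁺] = 0.086 M.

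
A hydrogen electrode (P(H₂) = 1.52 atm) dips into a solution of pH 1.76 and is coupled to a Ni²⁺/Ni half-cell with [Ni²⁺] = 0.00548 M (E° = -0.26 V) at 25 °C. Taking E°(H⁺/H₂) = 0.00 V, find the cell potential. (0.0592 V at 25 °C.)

The hydrogen couple is the cathode, so E°_cell = 0.26 V; n = 2.
[H⁺] = 10^(−1.76) = 0.017 M, and Q = [Ni²⁺]·P(H₂) / [H⁺]^2 = 27.6.
E = E° − (0.0592/2) log Q = 0.26 − (0.0592/2)(1.441) = 0.217 V.

0.22 V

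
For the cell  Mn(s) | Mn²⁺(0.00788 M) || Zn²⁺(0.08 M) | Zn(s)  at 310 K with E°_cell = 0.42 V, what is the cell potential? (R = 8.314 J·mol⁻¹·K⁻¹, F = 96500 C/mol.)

Balancing electrons gives n = 2; the reaction quotient is Q = [Mn²⁺]/[Zn²⁺] = 0.0985.
E = E° − (RT/nF) ln Q = 0.42 − (8.314×310)/(2×96500) × (-2.318) = 0.420 + 0.031 = 0.451 V.

0.451 V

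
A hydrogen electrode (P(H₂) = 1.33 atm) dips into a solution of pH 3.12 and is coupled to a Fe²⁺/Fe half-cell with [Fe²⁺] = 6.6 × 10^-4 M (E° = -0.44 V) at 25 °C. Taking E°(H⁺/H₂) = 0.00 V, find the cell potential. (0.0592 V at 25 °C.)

The hydrogen couple is the cathode, so E°_cell = 0.44 V; n = 2.
[H⁺] = 10^(−3.12) = 7.6 × 10^-4 M, and Q = [Fe²⁺]·P(H₂) / [H⁺]^2 = 1530.
E = E° − (0.0592/2) log Q = 0.44 − (0.0592/2)(3.183) = 0.346 V.

0.35 V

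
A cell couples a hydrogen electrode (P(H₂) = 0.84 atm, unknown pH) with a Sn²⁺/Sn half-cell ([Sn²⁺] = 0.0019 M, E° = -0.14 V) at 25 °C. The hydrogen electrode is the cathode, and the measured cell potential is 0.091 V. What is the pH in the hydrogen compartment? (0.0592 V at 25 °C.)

E°_cell = 0.14 V and n = 2.
log Q = n(E° − E)/0.0592 = 2×(0.14 − 0.091)/0.0592 = 1.655.
With Q = [Sn²⁺]·P(H₂) / [H⁺]^2, solving for [H⁺] gives log[H⁺] = -2.226, so pH = 2.23.

pH = 2.23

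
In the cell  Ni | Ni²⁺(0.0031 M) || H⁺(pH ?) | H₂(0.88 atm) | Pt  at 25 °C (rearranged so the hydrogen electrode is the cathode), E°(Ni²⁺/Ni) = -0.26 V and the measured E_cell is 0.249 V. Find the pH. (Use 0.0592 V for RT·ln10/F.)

pH = 1.47

E°_cell = 0.26 V and n = 2.
log Q = n(E° − E)/0.0592 = 2×(0.26 − 0.249)/0.0592 = 0.372.
With Q = [Ni²⁺]·P(H₂) / [H⁺]^2, solving for [H⁺] gives log[H⁺] = -1.468, so pH = 1.47.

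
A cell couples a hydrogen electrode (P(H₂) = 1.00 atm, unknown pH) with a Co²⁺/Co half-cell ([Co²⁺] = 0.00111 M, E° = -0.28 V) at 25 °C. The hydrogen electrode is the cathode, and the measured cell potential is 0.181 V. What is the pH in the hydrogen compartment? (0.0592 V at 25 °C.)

E°_cell = 0.28 V and n = 2.
log Q = n(E° − E)/0.0592 = 2×(0.28 − 0.181)/0.0592 = 3.345.
With Q = [Co²⁺]·P(H₂) / [H⁺]^2, solving for [H⁺] gives log[H⁺] = -3.150, so pH = 3.15.

pH = 3.15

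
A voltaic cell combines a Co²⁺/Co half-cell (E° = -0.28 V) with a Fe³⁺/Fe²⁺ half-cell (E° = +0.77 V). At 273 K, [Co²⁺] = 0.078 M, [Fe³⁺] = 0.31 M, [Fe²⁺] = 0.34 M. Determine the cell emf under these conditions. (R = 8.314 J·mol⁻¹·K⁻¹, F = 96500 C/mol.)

1.08 V

The Fe³⁺/Fe²⁺ couple has the higher reduction potential and acts as the cathode, so E°_cell = +0.77 − (-0.28) = 1.05 V.
Balancing electrons gives n = 2; the reaction quotient is Q = [Co²⁺]·[Fe²⁺]^2/[Fe³⁺]^2 = 0.0938.
E = E° − (RT/nF) ln Q = 1.05 − (8.314×273)/(2×96500) × (-2.366) = 1.050 + 0.028 = 1.078 V.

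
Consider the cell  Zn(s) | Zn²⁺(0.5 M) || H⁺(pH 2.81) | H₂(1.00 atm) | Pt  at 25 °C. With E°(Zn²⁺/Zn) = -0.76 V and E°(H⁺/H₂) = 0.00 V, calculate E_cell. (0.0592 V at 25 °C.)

0.60 V

The hydrogen couple is the cathode, so E°_cell = 0.76 V; n = 2.
[H⁺] = 10^(−2.81) = 0.0015 M, and Q = [Zn²⁺]·P(H₂) / [H⁺]^2 = 2.08 × 10^5.
E = E° − (0.0592/2) log Q = 0.76 − (0.0592/2)(5.319) = 0.603 V.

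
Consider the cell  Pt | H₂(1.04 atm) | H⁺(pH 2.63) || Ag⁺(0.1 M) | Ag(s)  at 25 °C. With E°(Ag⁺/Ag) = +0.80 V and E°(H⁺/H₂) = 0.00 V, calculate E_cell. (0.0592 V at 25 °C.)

The Ag⁺/Ag couple is the cathode, so E°_cell = 0.80 V; n = 2.
[H⁺] = 10^(−2.63) = 0.0023 M, and Q = [H⁺]^2 / ([Ag⁺]^2·P(H₂)) = 5.28 × 10^-4.
E = E° − (0.0592/2) log Q = 0.80 − (0.0592/2)(-3.277) = 0.897 V.

0.90 V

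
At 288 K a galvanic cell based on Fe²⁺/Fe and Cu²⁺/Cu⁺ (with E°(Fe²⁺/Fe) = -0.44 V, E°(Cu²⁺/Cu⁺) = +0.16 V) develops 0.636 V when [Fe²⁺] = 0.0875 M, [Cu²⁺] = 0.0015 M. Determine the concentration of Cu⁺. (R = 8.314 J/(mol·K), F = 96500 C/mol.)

From the Nernst equation, ln Q = nF(E° − E)/RT = 2×96500×(0.60 − 0.636)/(8.314×288) = -2.902, so Q = 0.0549.
With Q = [Fe²⁺]·[Cu⁺]^2/[Cu²⁺]^2 and the known concentrations, [Cu⁺]^2 in the numerator gives [Cu⁺] = 0.0012 M.

0.0012 M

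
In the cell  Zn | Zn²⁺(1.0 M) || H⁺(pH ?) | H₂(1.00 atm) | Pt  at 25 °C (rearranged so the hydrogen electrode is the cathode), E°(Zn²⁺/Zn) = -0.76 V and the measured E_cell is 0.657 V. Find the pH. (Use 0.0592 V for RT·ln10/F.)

pH = 1.74

E°_cell = 0.76 V and n = 2.
log Q = n(E° − E)/0.0592 = 2×(0.76 − 0.657)/0.0592 = 3.480.
With Q = [Zn²⁺]·P(H₂) / [H⁺]^2, solving for [H⁺] gives log[H⁺] = -1.740, so pH = 1.74.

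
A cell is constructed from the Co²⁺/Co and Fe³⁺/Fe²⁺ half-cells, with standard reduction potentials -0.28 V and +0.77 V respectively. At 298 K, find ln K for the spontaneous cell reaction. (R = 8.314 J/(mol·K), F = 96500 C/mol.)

E°_cell = +0.77 − (-0.28) = 1.05 V, with n = 2 electrons transferred.
At equilibrium E = 0, so the Nernst equation gives ln K = nFE°/RT = (2)(96500)(1.05)/((8.314)(298)) = 81.79.

ln K = 81.8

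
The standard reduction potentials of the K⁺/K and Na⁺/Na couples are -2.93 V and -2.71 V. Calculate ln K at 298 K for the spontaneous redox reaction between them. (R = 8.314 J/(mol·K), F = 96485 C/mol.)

ln K = 8.6

E°_cell = -2.71 − (-2.93) = 0.22 V, with n = 1 electron transferred.
At equilibrium E = 0, so the Nernst equation gives ln K = nFE°/RT = (1)(96485)(0.22)/((8.314)(298)) = 8.57.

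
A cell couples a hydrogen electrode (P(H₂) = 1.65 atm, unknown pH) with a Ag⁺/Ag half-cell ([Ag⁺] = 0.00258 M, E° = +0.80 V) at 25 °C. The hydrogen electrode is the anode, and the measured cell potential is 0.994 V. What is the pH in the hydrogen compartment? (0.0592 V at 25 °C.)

pH = 5.76

E°_cell = 0.80 V and n = 2.
log Q = n(E° − E)/0.0592 = 2×(0.80 − 0.994)/0.0592 = -6.554.
With Q = [H⁺]^2 / ([Ag⁺]^2·P(H₂)), solving for [H⁺] gives log[H⁺] = -5.757, so pH = 5.76.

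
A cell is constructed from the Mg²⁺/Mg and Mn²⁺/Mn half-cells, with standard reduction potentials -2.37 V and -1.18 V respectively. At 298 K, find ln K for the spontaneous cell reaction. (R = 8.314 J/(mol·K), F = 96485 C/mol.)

ln K = 92.7

E°_cell = -1.18 − (-2.37) = 1.19 V, with n = 2 electrons transferred.
At equilibrium E = 0, so the Nernst equation gives ln K = nFE°/RT = (2)(96485)(1.19)/((8.314)(298)) = 92.69.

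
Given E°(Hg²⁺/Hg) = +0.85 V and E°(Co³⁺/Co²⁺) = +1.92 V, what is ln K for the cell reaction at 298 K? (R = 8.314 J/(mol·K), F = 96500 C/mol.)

E°_cell = +1.92 − (+0.85) = 1.07 V, with n = 2 electrons transferred.
At equilibrium E = 0, so the Nernst equation gives ln K = nFE°/RT = (2)(96500)(1.07)/((8.314)(298)) = 83.35.

ln K = 83.4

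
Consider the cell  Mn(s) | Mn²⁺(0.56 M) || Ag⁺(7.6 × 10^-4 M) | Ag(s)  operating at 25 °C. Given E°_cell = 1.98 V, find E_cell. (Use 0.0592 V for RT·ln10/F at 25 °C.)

1.80 V

Balancing electrons gives n = 2; the reaction quotient is Q = [Mn²⁺]/[Ag⁺]^2 = 9.7 × 10^5.
At 25 °C, E = E° − (0.0592/n) log Q = 1.98 − (0.0592/2)(5.987) = 1.980 − 0.177 = 1.803 V.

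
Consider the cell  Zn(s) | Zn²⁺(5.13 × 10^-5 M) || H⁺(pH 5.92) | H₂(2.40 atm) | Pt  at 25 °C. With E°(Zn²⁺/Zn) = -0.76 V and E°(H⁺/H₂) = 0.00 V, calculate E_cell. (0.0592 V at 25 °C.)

The hydrogen couple is the cathode, so E°_cell = 0.76 V; n = 2.
[H⁺] = 10^(−5.92) = 1.2 × 10^-6 M, and Q = [Zn²⁺]·P(H₂) / [H⁺]^2 = 8.52 × 10^7.
E = E° − (0.0592/2) log Q = 0.76 − (0.0592/2)(7.930) = 0.525 V.

0.53 V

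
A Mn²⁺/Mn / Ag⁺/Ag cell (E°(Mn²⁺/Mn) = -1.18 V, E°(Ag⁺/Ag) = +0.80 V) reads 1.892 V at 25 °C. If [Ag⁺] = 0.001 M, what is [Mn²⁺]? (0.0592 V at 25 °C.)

9.4 × 10^-4 M

From the Nernst equation, log Q = n(E° − E)/0.0592 = 2(1.98 − 1.892)/0.0592 = 2.973, so Q = 940.
With Q = [Mn²⁺]/[Ag⁺]^2 and the known concentrations, [Mn²⁺] in the numerator gives [Mn²⁺] = 9.4 × 10^-4 M.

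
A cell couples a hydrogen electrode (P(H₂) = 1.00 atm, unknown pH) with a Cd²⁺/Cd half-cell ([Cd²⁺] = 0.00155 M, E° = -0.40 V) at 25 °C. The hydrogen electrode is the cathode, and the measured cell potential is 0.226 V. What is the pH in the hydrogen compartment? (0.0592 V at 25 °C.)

E°_cell = 0.40 V and n = 2.
log Q = n(E° − E)/0.0592 = 2×(0.40 − 0.226)/0.0592 = 5.878.
With Q = [Cd²⁺]·P(H₂) / [H⁺]^2, solving for [H⁺] gives log[H⁺] = -4.344, so pH = 4.34.

pH = 4.34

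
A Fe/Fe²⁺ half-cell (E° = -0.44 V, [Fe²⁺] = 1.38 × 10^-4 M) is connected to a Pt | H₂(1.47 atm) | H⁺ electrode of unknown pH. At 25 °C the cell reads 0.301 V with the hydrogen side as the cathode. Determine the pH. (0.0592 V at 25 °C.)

pH = 4.19

E°_cell = 0.44 V and n = 2.
log Q = n(E° − E)/0.0592 = 2×(0.44 − 0.301)/0.0592 = 4.696.
With Q = [Fe²⁺]·P(H₂) / [H⁺]^2, solving for [H⁺] gives log[H⁺] = -4.194, so pH = 4.19.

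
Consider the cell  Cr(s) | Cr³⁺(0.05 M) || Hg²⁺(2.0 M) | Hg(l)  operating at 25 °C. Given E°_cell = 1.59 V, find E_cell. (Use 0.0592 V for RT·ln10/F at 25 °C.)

1.62 V

Balancing electrons gives n = 6; the reaction quotient is Q = [Cr³⁺]^2/[Hg²⁺]^3 = 3.13 × 10^-4.
At 25 °C, E = E° − (0.0592/n) log Q = 1.59 − (0.0592/6)(-3.505) = 1.590 + 0.035 = 1.625 V.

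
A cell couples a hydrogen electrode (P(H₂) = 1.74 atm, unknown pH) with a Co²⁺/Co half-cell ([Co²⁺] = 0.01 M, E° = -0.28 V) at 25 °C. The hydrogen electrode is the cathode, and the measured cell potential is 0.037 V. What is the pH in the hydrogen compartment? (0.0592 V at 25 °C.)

pH = 4.98

E°_cell = 0.28 V and n = 2.
log Q = n(E° − E)/0.0592 = 2×(0.28 − 0.037)/0.0592 = 8.209.
With Q = [Co²⁺]·P(H₂) / [H⁺]^2, solving for [H⁺] gives log[H⁺] = -4.984, so pH = 4.98.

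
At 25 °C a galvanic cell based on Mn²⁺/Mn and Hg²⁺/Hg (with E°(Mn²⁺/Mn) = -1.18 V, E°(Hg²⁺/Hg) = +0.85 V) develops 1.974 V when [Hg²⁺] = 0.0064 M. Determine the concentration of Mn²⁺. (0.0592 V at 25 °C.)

0.5 M

From the Nernst equation, log Q = n(E° − E)/0.0592 = 2(2.03 − 1.974)/0.0592 = 1.892, so Q = 78.0.
With Q = [Mn²⁺]/[Hg²⁺] and the known concentrations, [Mn²⁺] in the numerator gives [Mn²⁺] = 0.5 M.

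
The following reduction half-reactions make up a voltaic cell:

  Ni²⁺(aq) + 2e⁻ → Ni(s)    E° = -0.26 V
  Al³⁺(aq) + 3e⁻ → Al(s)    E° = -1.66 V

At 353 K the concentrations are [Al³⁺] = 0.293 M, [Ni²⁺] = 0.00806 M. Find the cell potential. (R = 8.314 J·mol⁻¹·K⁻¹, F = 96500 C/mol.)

The Ni²⁺/Ni couple has the higher reduction potential and acts as the cathode, so E°_cell = -0.26 − (-1.66) = 1.40 V.
Balancing electrons gives n = 6; the reaction quotient is Q = [Al³⁺]^2/[Ni²⁺]^3 = 1.64 × 10^5.
E = E° − (RT/nF) ln Q = 1.40 − (8.314×353)/(6×96500) × (12.007) = 1.400 − 0.061 = 1.339 V.

1.34 V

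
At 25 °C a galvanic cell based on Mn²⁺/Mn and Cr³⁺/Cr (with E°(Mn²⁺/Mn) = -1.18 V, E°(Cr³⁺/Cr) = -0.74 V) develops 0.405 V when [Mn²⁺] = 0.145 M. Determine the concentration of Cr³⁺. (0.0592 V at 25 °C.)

9.3 × 10^-4 M

From the Nernst equation, log Q = n(E° − E)/0.0592 = 6(0.44 − 0.405)/0.0592 = 3.547, so Q = 3530.
With Q = [Mn²⁺]^3/[Cr³⁺]^2 and the known concentrations, [Cr³⁺]^2 in the denominator gives [Cr³⁺] = 9.3 × 10^-4 M.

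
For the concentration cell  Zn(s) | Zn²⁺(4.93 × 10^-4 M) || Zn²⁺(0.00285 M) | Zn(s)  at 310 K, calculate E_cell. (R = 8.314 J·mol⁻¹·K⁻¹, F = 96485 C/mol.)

0.023 V

Both half-cells are Zn²⁺/Zn, so E°_cell = 0. The concentrated side is the cathode; the cell reaction moves Zn²⁺ from high to low concentration with n = 2.
Q = [Zn²⁺]_dilute/[Zn²⁺]_conc = 4.93 × 10^-4/0.00285 = 0.173.
E = 0 − (RT/nF) ln Q = −((8.314×310)/(2×96485))(-1.755) = 0.0234 V.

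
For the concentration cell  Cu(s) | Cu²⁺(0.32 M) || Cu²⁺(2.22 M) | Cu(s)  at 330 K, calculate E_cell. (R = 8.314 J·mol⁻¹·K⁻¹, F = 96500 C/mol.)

0.028 V

Both half-cells are Cu²⁺/Cu, so E°_cell = 0. The concentrated side is the cathode; the cell reaction moves Cu²⁺ from high to low concentration with n = 2.
Q = [Cu²⁺]_dilute/[Cu²⁺]_conc = 0.32/2.22 = 0.144.
E = 0 − (RT/nF) ln Q = −((8.314×330)/(2×96500))(-1.937) = 0.0275 V.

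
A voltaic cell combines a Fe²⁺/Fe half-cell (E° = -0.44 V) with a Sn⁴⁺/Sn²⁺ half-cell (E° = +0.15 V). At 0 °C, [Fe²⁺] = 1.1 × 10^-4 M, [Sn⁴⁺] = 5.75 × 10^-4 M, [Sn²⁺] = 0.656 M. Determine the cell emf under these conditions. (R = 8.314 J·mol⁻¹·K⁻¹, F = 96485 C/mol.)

0.614 V

The Sn⁴⁺/Sn²⁺ couple has the higher reduction potential and acts as the cathode, so E°_cell = +0.15 − (-0.44) = 0.59 V.
Balancing electrons gives n = 2; the reaction quotient is Q = [Fe²⁺]·[Sn²⁺]/[Sn⁴⁺] = 0.125.
E = E° − (RT/nF) ln Q = 0.59 − (8.314×273)/(2×96485) × (-2.075) = 0.590 + 0.024 = 0.614 V.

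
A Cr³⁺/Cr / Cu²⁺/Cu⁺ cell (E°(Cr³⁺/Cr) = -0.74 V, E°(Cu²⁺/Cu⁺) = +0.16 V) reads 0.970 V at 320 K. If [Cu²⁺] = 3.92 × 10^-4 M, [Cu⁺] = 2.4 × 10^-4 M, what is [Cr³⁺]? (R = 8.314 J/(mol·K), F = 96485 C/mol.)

0.0021 M

From the Nernst equation, ln Q = nF(E° − E)/RT = 3×96485×(0.90 − 0.970)/(8.314×320) = -7.616, so Q = 4.93 × 10^-4.
With Q = [Cr³⁺]·[Cu⁺]^3/[Cu²⁺]^3 and the known concentrations, [Cr³⁺] in the numerator gives [Cr³⁺] = 0.0021 M.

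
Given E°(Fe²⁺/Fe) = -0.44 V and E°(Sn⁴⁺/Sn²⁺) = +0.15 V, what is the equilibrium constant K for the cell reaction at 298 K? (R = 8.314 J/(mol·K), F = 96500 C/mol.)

E°_cell = +0.15 − (-0.44) = 0.59 V, with n = 2 electrons transferred.
At equilibrium E = 0, so the Nernst equation gives ln K = nFE°/RT = (2)(96500)(0.59)/((8.314)(298)) = 45.96.
K = e^45.96 = 9.1 × 10^19.

9.1 × 10^19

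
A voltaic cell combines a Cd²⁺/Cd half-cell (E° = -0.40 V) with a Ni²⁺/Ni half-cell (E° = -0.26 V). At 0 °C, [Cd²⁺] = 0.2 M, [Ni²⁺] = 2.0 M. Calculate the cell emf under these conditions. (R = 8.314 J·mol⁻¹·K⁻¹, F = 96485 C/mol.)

0.167 V

The Ni²⁺/Ni couple has the higher reduction potential and acts as the cathode, so E°_cell = -0.26 − (-0.40) = 0.14 V.
Balancing electrons gives n = 2; the reaction quotient is Q = [Cd²⁺]/[Ni²⁺] = 0.100.
E = E° − (RT/nF) ln Q = 0.14 − (8.314×273)/(2×96485) × (-2.303) = 0.140 + 0.027 = 0.167 V.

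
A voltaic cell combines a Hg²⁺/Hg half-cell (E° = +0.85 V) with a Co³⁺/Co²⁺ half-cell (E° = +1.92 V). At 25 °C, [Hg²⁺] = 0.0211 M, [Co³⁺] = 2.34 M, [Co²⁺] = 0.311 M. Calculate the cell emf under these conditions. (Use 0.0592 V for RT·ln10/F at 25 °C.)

The Co³⁺/Co²⁺ couple has the higher reduction potential and acts as the cathode, so E°_cell = +1.92 − (+0.85) = 1.07 V.
Balancing electrons gives n = 2; the reaction quotient is Q = [Hg²⁺]·[Co²⁺]^2/[Co³⁺]^2 = 3.73 × 10^-4.
At 25 °C, E = E° − (0.0592/n) log Q = 1.07 − (0.0592/2)(-3.429) = 1.070 + 0.101 = 1.171 V.

1.17 V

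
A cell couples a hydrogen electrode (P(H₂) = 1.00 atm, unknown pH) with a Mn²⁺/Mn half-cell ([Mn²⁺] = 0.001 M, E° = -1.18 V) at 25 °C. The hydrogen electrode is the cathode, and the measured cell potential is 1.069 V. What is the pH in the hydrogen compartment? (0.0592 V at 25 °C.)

E°_cell = 1.18 V and n = 2.
log Q = n(E° − E)/0.0592 = 2×(1.18 − 1.069)/0.0592 = 3.750.
With Q = [Mn²⁺]·P(H₂) / [H⁺]^2, solving for [H⁺] gives log[H⁺] = -3.375, so pH = 3.38.

pH = 3.38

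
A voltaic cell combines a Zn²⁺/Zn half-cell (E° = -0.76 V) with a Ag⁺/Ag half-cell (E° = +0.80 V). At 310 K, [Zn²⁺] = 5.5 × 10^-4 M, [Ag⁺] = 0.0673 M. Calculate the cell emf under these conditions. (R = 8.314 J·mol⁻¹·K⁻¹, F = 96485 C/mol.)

1.59 V

The Ag⁺/Ag couple has the higher reduction potential and acts as the cathode, so E°_cell = +0.80 − (-0.76) = 1.56 V.
Balancing electrons gives n = 2; the reaction quotient is Q = [Zn²⁺]/[Ag⁺]^2 = 0.121.
E = E° − (RT/nF) ln Q = 1.56 − (8.314×310)/(2×96485) × (-2.108) = 1.560 + 0.028 = 1.588 V.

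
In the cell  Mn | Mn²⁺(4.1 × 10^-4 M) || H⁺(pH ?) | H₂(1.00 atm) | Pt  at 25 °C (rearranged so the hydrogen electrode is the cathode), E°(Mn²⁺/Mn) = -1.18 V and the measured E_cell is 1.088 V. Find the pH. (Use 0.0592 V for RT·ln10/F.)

pH = 3.25

E°_cell = 1.18 V and n = 2.
log Q = n(E° − E)/0.0592 = 2×(1.18 − 1.088)/0.0592 = 3.108.
With Q = [Mn²⁺]·P(H₂) / [H⁺]^2, solving for [H⁺] gives log[H⁺] = -3.248, so pH = 3.25.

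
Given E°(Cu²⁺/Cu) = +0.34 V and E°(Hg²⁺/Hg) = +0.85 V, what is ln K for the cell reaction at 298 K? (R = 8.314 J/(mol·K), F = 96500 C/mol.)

E°_cell = +0.85 − (+0.34) = 0.51 V, with n = 2 electrons transferred.
At equilibrium E = 0, so the Nernst equation gives ln K = nFE°/RT = (2)(96500)(0.51)/((8.314)(298)) = 39.73.

ln K = 39.7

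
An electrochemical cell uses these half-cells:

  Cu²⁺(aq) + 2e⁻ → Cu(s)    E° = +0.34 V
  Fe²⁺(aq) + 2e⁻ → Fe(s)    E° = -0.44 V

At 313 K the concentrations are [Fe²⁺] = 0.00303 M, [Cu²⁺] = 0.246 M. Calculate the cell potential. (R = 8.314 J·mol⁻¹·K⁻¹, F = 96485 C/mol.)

0.839 V

The Cu²⁺/Cu couple has the higher reduction potential and acts as the cathode, so E°_cell = +0.34 − (-0.44) = 0.78 V.
Balancing electrons gives n = 2; the reaction quotient is Q = [Fe²⁺]/[Cu²⁺] = 0.0123.
E = E° − (RT/nF) ln Q = 0.78 − (8.314×313)/(2×96485) × (-4.397) = 0.780 + 0.059 = 0.839 V.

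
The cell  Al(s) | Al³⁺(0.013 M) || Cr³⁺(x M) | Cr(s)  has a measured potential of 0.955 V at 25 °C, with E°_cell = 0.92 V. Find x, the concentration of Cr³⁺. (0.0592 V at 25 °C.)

0.77 M

From the Nernst equation, log Q = n(E° − E)/0.0592 = 3(0.92 − 0.955)/0.0592 = -1.774, so Q = 0.0168.
With Q = [Al³⁺]/[Cr³⁺] and the known concentrations, [Cr³⁺] in the denominator gives [Cr³⁺] = 0.77 M.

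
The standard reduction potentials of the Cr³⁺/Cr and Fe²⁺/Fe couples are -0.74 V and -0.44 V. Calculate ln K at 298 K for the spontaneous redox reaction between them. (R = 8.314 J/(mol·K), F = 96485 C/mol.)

ln K = 70.1

E°_cell = -0.44 − (-0.74) = 0.30 V, with n = 6 electrons transferred.
At equilibrium E = 0, so the Nernst equation gives ln K = nFE°/RT = (6)(96485)(0.30)/((8.314)(298)) = 70.10.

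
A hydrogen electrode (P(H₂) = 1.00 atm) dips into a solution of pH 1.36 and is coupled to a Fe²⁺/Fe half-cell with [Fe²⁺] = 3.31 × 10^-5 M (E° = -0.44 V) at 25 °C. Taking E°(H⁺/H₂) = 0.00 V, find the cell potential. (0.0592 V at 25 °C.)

The hydrogen couple is the cathode, so E°_cell = 0.44 V; n = 2.
[H⁺] = 10^(−1.36) = 0.044 M, and Q = [Fe²⁺]·P(H₂) / [H⁺]^2 = 0.0174.
E = E° − (0.0592/2) log Q = 0.44 − (0.0592/2)(-1.760) = 0.492 V.

0.49 V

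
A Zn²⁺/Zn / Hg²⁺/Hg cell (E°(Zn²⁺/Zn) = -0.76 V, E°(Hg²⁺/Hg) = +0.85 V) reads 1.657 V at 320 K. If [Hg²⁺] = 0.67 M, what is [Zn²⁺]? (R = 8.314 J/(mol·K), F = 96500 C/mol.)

0.022 M

From the Nernst equation, ln Q = nF(E° − E)/RT = 2×96500×(1.61 − 1.657)/(8.314×320) = -3.410, so Q = 0.0331.
With Q = [Zn²⁺]/[Hg²⁺] and the known concentrations, [Zn²⁺] in the numerator gives [Zn²⁺] = 0.022 M.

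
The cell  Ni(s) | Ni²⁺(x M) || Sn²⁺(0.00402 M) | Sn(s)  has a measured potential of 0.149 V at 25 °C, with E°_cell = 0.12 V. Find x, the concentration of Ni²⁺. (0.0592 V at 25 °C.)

From the Nernst equation, log Q = n(E° − E)/0.0592 = 2(0.12 − 0.149)/0.0592 = -0.980, so Q = 0.105.
With Q = [Ni²⁺]/[Sn²⁺] and the known concentrations, [Ni²⁺] in the numerator gives [Ni²⁺] = 4.2 × 10^-4 M.

4.2 × 10^-4 M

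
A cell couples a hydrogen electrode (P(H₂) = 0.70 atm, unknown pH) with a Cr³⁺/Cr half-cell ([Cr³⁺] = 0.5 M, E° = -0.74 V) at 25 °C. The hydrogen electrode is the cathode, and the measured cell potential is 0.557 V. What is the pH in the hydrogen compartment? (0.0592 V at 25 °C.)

E°_cell = 0.74 V and n = 6.
log Q = n(E° − E)/0.0592 = 6×(0.74 − 0.557)/0.0592 = 18.547.
With Q = [Cr³⁺]^2·P(H₂)^3 / [H⁺]^6, solving for [H⁺] gives log[H⁺] = -3.269, so pH = 3.27.

pH = 3.27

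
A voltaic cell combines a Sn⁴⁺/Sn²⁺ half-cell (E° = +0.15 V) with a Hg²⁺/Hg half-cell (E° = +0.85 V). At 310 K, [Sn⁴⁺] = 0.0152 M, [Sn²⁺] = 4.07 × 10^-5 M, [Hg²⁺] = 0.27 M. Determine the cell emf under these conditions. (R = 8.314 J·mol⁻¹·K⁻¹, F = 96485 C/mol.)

0.603 V

The Hg²⁺/Hg couple has the higher reduction potential and acts as the cathode, so E°_cell = +0.85 − (+0.15) = 0.70 V.
Balancing electrons gives n = 2; the reaction quotient is Q = [Sn⁴⁺]/([Sn²⁺]·[Hg²⁺]) = 1380.
E = E° − (RT/nF) ln Q = 0.70 − (8.314×310)/(2×96485) × (7.232) = 0.700 − 0.097 = 0.603 V.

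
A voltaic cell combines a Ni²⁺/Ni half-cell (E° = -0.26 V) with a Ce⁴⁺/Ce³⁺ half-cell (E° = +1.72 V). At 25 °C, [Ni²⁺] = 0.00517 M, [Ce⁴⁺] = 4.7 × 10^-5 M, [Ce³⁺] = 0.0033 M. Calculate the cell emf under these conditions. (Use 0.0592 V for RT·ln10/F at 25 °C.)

1.94 V

The Ce⁴⁺/Ce³⁺ couple has the higher reduction potential and acts as the cathode, so E°_cell = +1.72 − (-0.26) = 1.98 V.
Balancing electrons gives n = 2; the reaction quotient is Q = [Ni²⁺]·[Ce³⁺]^2/[Ce⁴⁺]^2 = 25.5.
At 25 °C, E = E° − (0.0592/n) log Q = 1.98 − (0.0592/2)(1.406) = 1.980 − 0.042 = 1.938 V.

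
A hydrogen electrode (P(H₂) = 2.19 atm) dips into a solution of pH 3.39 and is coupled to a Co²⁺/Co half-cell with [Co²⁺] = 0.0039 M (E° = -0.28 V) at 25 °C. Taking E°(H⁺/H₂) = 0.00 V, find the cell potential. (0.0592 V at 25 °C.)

The hydrogen couple is the cathode, so E°_cell = 0.28 V; n = 2.
[H⁺] = 10^(−3.39) = 4.1 × 10^-4 M, and Q = [Co²⁺]·P(H₂) / [H⁺]^2 = 5.15 × 10^4.
E = E° − (0.0592/2) log Q = 0.28 − (0.0592/2)(4.712) = 0.141 V.

0.14 V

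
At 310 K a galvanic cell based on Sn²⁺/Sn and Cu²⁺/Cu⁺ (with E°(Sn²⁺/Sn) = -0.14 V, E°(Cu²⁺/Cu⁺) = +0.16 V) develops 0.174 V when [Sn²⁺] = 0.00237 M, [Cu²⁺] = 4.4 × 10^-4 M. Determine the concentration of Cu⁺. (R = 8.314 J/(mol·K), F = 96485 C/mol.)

From the Nernst equation, ln Q = nF(E° − E)/RT = 2×96485×(0.30 − 0.174)/(8.314×310) = 9.434, so Q = 1.25 × 10^4.
With Q = [Sn²⁺]·[Cu⁺]^2/[Cu²⁺]^2 and the known concentrations, [Cu⁺]^2 in the numerator gives [Cu⁺] = 1.0 M.

1.0 M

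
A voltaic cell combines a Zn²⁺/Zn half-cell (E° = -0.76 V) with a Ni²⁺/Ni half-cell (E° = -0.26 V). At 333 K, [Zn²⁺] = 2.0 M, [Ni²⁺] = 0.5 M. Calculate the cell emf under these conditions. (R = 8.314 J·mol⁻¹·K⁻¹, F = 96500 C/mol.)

0.480 V

The Ni²⁺/Ni couple has the higher reduction potential and acts as the cathode, so E°_cell = -0.26 − (-0.76) = 0.50 V.
Balancing electrons gives n = 2; the reaction quotient is Q = [Zn²⁺]/[Ni²⁺] = 4.00.
E = E° − (RT/nF) ln Q = 0.50 − (8.314×333)/(2×96500) × (1.386) = 0.500 − 0.020 = 0.480 V.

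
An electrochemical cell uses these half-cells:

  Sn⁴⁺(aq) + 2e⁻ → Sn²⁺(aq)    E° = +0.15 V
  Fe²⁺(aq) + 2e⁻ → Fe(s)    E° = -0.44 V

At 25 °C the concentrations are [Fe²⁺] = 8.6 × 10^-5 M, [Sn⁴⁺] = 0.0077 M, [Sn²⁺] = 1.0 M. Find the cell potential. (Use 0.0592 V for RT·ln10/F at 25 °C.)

0.648 V

The Sn⁴⁺/Sn²⁺ couple has the higher reduction potential and acts as the cathode, so E°_cell = +0.15 − (-0.44) = 0.59 V.
Balancing electrons gives n = 2; the reaction quotient is Q = [Fe²⁺]·[Sn²⁺]/[Sn⁴⁺] = 0.0112.
At 25 °C, E = E° − (0.0592/n) log Q = 0.59 − (0.0592/2)(-1.952) = 0.590 + 0.058 = 0.648 V.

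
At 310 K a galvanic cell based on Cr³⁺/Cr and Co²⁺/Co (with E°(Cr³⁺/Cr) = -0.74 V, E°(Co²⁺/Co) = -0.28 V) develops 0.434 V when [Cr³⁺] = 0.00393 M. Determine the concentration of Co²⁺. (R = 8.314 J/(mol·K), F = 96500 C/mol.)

From the Nernst equation, ln Q = nF(E° − E)/RT = 6×96500×(0.46 − 0.434)/(8.314×310) = 5.841, so Q = 344.
With Q = [Cr³⁺]^2/[Co²⁺]^3 and the known concentrations, [Co²⁺]^3 in the denominator gives [Co²⁺] = 0.0036 M.

0.0036 M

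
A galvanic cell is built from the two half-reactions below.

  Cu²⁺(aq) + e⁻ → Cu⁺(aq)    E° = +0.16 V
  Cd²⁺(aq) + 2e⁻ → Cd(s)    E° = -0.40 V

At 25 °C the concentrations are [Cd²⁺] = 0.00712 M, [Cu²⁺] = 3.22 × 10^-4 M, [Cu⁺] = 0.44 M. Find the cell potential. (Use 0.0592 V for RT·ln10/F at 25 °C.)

0.438 V

The Cu²⁺/Cu⁺ couple has the higher reduction potential and acts as the cathode, so E°_cell = +0.16 − (-0.40) = 0.56 V.
Balancing electrons gives n = 2; the reaction quotient is Q = [Cd²⁺]·[Cu⁺]^2/[Cu²⁺]^2 = 1.33 × 10^4.
At 25 °C, E = E° − (0.0592/n) log Q = 0.56 − (0.0592/2)(4.124) = 0.560 − 0.122 = 0.438 V.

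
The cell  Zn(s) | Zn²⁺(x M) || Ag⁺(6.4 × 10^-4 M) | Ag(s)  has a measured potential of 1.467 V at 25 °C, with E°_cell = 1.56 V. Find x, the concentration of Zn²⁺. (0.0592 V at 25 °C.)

5.7 × 10^-4 M

From the Nernst equation, log Q = n(E° − E)/0.0592 = 2(1.56 − 1.467)/0.0592 = 3.142, so Q = 1390.
With Q = [Zn²⁺]/[Ag⁺]^2 and the known concentrations, [Zn²⁺] in the numerator gives [Zn²⁺] = 5.7 × 10^-4 M.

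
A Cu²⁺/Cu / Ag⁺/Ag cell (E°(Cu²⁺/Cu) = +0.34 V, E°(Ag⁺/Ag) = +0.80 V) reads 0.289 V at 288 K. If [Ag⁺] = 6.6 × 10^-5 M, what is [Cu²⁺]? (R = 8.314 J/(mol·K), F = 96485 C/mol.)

From the Nernst equation, ln Q = nF(E° − E)/RT = 2×96485×(0.46 − 0.289)/(8.314×288) = 13.781, so Q = 9.66 × 10^5.
With Q = [Cu²⁺]/[Ag⁺]^2 and the known concentrations, [Cu²⁺] in the numerator gives [Cu²⁺] = 0.0042 M.

0.0042 M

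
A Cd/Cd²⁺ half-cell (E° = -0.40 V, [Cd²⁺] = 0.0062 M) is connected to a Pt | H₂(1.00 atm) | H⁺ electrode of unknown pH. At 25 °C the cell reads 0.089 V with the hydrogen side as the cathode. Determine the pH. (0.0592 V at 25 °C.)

E°_cell = 0.40 V and n = 2.
log Q = n(E° − E)/0.0592 = 2×(0.40 − 0.089)/0.0592 = 10.507.
With Q = [Cd²⁺]·P(H₂) / [H⁺]^2, solving for [H⁺] gives log[H⁺] = -6.357, so pH = 6.36.

pH = 6.36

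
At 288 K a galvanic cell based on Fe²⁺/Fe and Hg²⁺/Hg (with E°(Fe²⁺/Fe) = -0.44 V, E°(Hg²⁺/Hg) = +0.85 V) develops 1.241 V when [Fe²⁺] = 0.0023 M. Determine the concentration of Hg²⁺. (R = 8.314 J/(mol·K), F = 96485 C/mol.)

4.4 × 10^-5 M

From the Nernst equation, ln Q = nF(E° − E)/RT = 2×96485×(1.29 − 1.241)/(8.314×288) = 3.949, so Q = 51.9.
With Q = [Fe²⁺]/[Hg²⁺] and the known concentrations, [Hg²⁺] in the denominator gives [Hg²⁺] = 4.4 × 10^-5 M.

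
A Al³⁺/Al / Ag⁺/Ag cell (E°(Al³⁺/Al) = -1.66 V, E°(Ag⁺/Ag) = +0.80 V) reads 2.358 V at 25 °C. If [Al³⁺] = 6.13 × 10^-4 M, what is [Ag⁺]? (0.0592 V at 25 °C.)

From the Nernst equation, log Q = n(E° − E)/0.0592 = 3(2.46 − 2.358)/0.0592 = 5.169, so Q = 1.48 × 10^5.
With Q = [Al³⁺]/[Ag⁺]^3 and the known concentrations, [Ag⁺]^3 in the denominator gives [Ag⁺] = 0.0016 M.

0.0016 M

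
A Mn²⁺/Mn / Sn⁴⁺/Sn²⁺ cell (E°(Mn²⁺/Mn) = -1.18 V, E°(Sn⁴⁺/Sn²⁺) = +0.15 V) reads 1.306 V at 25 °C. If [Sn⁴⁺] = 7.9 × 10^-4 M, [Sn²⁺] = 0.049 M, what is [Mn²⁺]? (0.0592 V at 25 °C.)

From the Nernst equation, log Q = n(E° − E)/0.0592 = 2(1.33 − 1.306)/0.0592 = 0.811, so Q = 6.47.
With Q = [Mn²⁺]·[Sn²⁺]/[Sn⁴⁺] and the known concentrations, [Mn²⁺] in the numerator gives [Mn²⁺] = 0.1 M.

0.1 M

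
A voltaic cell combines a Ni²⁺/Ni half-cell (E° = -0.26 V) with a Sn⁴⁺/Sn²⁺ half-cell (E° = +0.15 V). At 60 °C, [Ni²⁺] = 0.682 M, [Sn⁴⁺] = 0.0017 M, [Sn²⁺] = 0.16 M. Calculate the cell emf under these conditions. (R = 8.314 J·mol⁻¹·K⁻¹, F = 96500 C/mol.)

0.350 V

The Sn⁴⁺/Sn²⁺ couple has the higher reduction potential and acts as the cathode, so E°_cell = +0.15 − (-0.26) = 0.41 V.
Balancing electrons gives n = 2; the reaction quotient is Q = [Ni²⁺]·[Sn²⁺]/[Sn⁴⁺] = 64.2.
E = E° − (RT/nF) ln Q = 0.41 − (8.314×333)/(2×96500) × (4.162) = 0.410 − 0.060 = 0.350 V.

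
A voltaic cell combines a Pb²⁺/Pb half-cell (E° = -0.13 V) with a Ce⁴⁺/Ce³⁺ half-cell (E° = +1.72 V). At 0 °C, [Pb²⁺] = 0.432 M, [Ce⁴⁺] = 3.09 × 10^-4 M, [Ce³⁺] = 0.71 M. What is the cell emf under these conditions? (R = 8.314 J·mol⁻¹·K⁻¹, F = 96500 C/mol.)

The Ce⁴⁺/Ce³⁺ couple has the higher reduction potential and acts as the cathode, so E°_cell = +1.72 − (-0.13) = 1.85 V.
Balancing electrons gives n = 2; the reaction quotient is Q = [Pb²⁺]·[Ce³⁺]^2/[Ce⁴⁺]^2 = 2.28 × 10^6.
E = E° − (RT/nF) ln Q = 1.85 − (8.314×273)/(2×96500) × (14.640) = 1.850 − 0.172 = 1.678 V.

1.68 V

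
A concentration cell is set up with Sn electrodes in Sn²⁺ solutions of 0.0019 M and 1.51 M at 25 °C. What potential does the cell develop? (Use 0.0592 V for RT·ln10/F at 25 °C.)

0.086 V

Both half-cells are Sn²⁺/Sn, so E°_cell = 0. The concentrated side is the cathode; the cell reaction moves Sn²⁺ from high to low concentration with n = 2.
Q = [Sn²⁺]_dilute/[Sn²⁺]_conc = 0.0019/1.51 = 0.00126.
E = 0 − (0.0592/2) log Q = −(0.0592/2)(-2.900) = 0.0858 V.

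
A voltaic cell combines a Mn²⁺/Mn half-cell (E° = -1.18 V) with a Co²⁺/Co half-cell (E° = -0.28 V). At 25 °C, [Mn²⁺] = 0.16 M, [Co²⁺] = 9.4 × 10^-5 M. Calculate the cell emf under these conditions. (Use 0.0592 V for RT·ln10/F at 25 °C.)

The Co²⁺/Co couple has the higher reduction potential and acts as the cathode, so E°_cell = -0.28 − (-1.18) = 0.90 V.
Balancing electrons gives n = 2; the reaction quotient is Q = [Mn²⁺]/[Co²⁺] = 1700.
At 25 °C, E = E° − (0.0592/n) log Q = 0.90 − (0.0592/2)(3.231) = 0.900 − 0.096 = 0.804 V.

0.804 V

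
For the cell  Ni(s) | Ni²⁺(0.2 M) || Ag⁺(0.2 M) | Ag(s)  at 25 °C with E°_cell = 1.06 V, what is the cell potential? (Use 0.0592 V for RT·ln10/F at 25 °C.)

Balancing electrons gives n = 2; the reaction quotient is Q = [Ni²⁺]/[Ag⁺]^2 = 5.00.
At 25 °C, E = E° − (0.0592/n) log Q = 1.06 − (0.0592/2)(0.699) = 1.060 − 0.021 = 1.039 V.

1.04 V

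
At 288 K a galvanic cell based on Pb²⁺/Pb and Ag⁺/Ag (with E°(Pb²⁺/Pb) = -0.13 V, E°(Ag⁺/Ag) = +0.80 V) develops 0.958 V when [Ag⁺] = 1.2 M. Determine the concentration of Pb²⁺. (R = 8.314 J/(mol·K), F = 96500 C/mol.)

0.15 M

From the Nernst equation, ln Q = nF(E° − E)/RT = 2×96500×(0.93 − 0.958)/(8.314×288) = -2.257, so Q = 0.105.
With Q = [Pb²⁺]/[Ag⁺]^2 and the known concentrations, [Pb²⁺] in the numerator gives [Pb²⁺] = 0.15 M.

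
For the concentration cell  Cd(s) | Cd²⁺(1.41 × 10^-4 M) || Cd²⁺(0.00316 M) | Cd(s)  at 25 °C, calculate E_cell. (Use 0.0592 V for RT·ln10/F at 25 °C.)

Both half-cells are Cd²⁺/Cd, so E°_cell = 0. The concentrated side is the cathode; the cell reaction moves Cd²⁺ from high to low concentration with n = 2.
Q = [Cd²⁺]_dilute/[Cd²⁺]_conc = 1.41 × 10^-4/0.00316 = 0.0446.
E = 0 − (0.0592/2) log Q = −(0.0592/2)(-1.350) = 0.0400 V.

0.040 V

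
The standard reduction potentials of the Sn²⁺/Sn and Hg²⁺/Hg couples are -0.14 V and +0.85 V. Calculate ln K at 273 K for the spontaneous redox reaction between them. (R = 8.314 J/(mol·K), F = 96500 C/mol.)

E°_cell = +0.85 − (-0.14) = 0.99 V, with n = 2 electrons transferred.
At equilibrium E = 0, so the Nernst equation gives ln K = nFE°/RT = (2)(96500)(0.99)/((8.314)(273)) = 84.18.

ln K = 84.2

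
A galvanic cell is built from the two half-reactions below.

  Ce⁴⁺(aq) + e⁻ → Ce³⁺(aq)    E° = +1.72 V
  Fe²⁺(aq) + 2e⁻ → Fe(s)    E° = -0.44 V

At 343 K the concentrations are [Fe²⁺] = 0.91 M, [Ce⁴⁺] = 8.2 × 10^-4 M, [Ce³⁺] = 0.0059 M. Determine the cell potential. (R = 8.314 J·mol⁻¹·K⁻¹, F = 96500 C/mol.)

The Ce⁴⁺/Ce³⁺ couple has the higher reduction potential and acts as the cathode, so E°_cell = +1.72 − (-0.44) = 2.16 V.
Balancing electrons gives n = 2; the reaction quotient is Q = [Fe²⁺]·[Ce³⁺]^2/[Ce⁴⁺]^2 = 47.1.
E = E° − (RT/nF) ln Q = 2.16 − (8.314×343)/(2×96500) × (3.852) = 2.160 − 0.057 = 2.103 V.

2.10 V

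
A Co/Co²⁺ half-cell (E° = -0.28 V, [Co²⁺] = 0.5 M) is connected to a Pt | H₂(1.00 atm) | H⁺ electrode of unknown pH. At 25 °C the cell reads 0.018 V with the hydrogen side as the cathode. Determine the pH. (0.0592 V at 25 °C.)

E°_cell = 0.28 V and n = 2.
log Q = n(E° − E)/0.0592 = 2×(0.28 − 0.018)/0.0592 = 8.851.
With Q = [Co²⁺]·P(H₂) / [H⁺]^2, solving for [H⁺] gives log[H⁺] = -4.576, so pH = 4.58.

pH = 4.58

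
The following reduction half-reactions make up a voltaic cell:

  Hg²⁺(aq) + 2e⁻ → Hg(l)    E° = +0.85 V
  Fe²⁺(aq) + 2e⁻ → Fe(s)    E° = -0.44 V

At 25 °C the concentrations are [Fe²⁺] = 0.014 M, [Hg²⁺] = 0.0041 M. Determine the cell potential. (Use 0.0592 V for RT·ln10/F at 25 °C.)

1.27 V

The Hg²⁺/Hg couple has the higher reduction potential and acts as the cathode, so E°_cell = +0.85 − (-0.44) = 1.29 V.
Balancing electrons gives n = 2; the reaction quotient is Q = [Fe²⁺]/[Hg²⁺] = 3.41.
At 25 °C, E = E° − (0.0592/n) log Q = 1.29 − (0.0592/2)(0.533) = 1.290 − 0.016 = 1.274 V.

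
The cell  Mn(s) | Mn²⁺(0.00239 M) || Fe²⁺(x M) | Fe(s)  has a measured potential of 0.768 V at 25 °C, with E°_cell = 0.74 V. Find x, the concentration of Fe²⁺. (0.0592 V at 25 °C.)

From the Nernst equation, log Q = n(E° − E)/0.0592 = 2(0.74 − 0.768)/0.0592 = -0.946, so Q = 0.113.
With Q = [Mn²⁺]/[Fe²⁺] and the known concentrations, [Fe²⁺] in the denominator gives [Fe²⁺] = 0.021 M.

0.021 M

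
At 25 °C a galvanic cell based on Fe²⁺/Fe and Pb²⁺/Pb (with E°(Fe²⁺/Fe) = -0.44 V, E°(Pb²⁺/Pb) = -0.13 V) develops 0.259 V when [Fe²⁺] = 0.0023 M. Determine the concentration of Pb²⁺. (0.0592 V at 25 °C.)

From the Nernst equation, log Q = n(E° − E)/0.0592 = 2(0.31 − 0.259)/0.0592 = 1.723, so Q = 52.8.
With Q = [Fe²⁺]/[Pb²⁺] and the known concentrations, [Pb²⁺] in the denominator gives [Pb²⁺] = 4.4 × 10^-5 M.

4.4 × 10^-5 M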